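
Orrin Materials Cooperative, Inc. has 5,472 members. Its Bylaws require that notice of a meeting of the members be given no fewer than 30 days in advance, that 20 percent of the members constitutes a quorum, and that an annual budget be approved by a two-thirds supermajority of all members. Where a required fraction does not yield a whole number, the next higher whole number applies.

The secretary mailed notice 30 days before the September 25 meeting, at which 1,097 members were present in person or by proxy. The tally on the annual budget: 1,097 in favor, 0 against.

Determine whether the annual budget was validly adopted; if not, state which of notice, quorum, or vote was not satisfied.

Notice: 30 days given; 30 required. Satisfied.
Quorum: 20% of 5,472 = 1,094.40, rounded up to 1,095; 1,097 present. Satisfied.
Vote: requires two-thirds of all members (5,472); 2/3 of 5472 = 3648, so 3,648 needed; 1,097 in favor. Not satisfied.

Invalid — vote requirement not satisfied.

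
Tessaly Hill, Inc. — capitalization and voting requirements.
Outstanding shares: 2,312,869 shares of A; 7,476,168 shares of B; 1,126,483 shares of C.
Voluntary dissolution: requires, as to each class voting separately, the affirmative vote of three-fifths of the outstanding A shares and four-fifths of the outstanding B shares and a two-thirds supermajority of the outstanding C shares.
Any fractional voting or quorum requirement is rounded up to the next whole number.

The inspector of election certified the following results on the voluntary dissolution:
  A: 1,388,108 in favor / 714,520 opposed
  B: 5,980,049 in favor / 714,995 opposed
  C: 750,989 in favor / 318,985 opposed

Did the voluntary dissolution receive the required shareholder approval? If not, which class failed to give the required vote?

Not approved — the B shares did not give the required vote.

A: 3/5 of 2312869 = 1387721.40, rounded up to 1387722; 1,387,722 required, 1,388,108 in favor — approved.
B: 4/5 of 7476168 = 5980934.40, rounded up to 5980935; 5,980,935 required, 5,980,049 in favor — not approved.
C: 2/3 of 1126483 = 750988.67, rounded up to 750989; 750,989 required, 750,989 in favor — approved.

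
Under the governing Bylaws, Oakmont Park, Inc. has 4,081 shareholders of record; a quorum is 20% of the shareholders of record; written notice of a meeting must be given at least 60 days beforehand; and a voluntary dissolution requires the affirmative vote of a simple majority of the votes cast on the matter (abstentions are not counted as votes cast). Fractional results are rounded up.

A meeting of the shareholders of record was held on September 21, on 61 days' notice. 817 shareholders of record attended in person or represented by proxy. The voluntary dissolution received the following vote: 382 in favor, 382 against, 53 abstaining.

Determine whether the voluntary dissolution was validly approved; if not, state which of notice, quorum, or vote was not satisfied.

Invalid — vote requirement not satisfied.

Notice: 61 days given; 60 required. Satisfied.
Quorum: 20% of 4,081 = 816.20, rounded up to 817; 817 present. Satisfied.
Vote: requires a majority of the votes cast (817 − 53 abstaining = 764); a majority of 764 is 383, so 383 needed; 382 in favor. Not satisfied.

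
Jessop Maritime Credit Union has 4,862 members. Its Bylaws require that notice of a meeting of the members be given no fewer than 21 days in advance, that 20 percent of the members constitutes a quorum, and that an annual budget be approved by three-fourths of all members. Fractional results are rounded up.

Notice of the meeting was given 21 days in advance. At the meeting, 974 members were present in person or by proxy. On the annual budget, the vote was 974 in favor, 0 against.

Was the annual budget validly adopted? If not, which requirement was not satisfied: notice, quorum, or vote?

Invalid — vote requirement not satisfied.

Notice: 21 days given; 21 required. Satisfied.
Quorum: 20% of 4,862 = 972.40, rounded up to 973; 974 present. Satisfied.
Vote: requires three-fourths of all members (4,862); 3/4 of 4862 = 3646.50, rounded up to 3647, so 3,647 needed; 974 in favor. Not satisfied.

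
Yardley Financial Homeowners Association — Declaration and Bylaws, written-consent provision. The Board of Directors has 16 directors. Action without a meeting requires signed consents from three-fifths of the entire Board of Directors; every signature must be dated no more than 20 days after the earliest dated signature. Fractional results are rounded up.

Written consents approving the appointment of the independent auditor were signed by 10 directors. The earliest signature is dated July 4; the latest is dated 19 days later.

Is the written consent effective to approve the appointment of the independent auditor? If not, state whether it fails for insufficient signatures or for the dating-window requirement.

Signatures required: three-fifths of 16 — 3/5 of 16 = 9.60, rounded up to 10, so 10 needed; 10 signed. Sufficient.
Dating window: the latest signature is 19 days after the earliest; the limit is 20 days. Within the window.

Effective — both the signature and dating-window requirements are satisfied.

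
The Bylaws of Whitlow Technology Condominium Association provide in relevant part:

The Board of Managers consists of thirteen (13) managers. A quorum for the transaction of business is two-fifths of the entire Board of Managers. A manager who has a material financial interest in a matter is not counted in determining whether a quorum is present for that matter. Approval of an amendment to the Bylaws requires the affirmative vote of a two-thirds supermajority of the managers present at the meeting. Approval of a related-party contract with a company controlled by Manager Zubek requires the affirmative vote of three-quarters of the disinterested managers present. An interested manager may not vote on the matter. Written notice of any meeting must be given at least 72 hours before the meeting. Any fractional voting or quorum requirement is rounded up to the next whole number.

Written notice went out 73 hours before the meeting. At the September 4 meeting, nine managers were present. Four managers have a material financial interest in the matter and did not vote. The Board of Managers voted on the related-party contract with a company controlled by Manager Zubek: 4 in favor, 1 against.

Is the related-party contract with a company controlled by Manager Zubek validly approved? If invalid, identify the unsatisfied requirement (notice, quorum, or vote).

Invalid — quorum requirement not satisfied.

Notice: 73 hours given; 72 required (73 ≥ 72). Satisfied.
Quorum: 9 present, but the 4 interested managers do not count, leaving 5. Quorum is 6. Not satisfied.
Vote: the related-party contract with a company controlled by Manager Zubek requires three-fourths of the disinterested managers present (9 − 4 = 5). 3/4 of 5 = 3.75, rounded up to 4, so 4 affirmative votes are needed; 4 voted in favor. Satisfied. (Moot — without a quorum no business can be validly transacted.)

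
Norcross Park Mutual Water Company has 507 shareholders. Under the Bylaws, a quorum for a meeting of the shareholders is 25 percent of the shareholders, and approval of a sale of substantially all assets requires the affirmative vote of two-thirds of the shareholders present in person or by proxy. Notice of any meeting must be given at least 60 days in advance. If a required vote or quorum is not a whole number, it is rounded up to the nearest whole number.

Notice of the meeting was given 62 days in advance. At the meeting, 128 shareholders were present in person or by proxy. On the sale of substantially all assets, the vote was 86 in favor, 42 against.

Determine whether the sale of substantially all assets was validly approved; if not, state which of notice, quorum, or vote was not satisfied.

Valid — all requirements satisfied.

Notice: 62 days given; 60 required. Satisfied.
Quorum: 25% of 507 = 126.75, rounded up to 127; 128 present. Satisfied.
Vote: requires two-thirds of those present (128); 2/3 of 128 = 85.33, rounded up to 86, so 86 needed; 86 in favor. Satisfied.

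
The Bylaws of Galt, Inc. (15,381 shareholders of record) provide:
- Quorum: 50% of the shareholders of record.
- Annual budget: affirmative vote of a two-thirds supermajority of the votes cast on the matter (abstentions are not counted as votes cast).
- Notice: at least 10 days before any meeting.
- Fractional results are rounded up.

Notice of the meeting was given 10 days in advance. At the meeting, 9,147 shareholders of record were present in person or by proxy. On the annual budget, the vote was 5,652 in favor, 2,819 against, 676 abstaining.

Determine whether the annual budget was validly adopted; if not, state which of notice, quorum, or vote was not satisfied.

Valid — all requirements satisfied.

Notice: 10 days given; 10 required. Satisfied.
Quorum: 50% of 15,381 = 7,690.50, rounded up to 7,691; 9,147 present. Satisfied.
Vote: requires two-thirds of the votes cast (9,147 − 676 abstaining = 8,471); 2/3 of 8471 = 5647.33, rounded up to 5648, so 5,648 needed; 5,652 in favor. Satisfied.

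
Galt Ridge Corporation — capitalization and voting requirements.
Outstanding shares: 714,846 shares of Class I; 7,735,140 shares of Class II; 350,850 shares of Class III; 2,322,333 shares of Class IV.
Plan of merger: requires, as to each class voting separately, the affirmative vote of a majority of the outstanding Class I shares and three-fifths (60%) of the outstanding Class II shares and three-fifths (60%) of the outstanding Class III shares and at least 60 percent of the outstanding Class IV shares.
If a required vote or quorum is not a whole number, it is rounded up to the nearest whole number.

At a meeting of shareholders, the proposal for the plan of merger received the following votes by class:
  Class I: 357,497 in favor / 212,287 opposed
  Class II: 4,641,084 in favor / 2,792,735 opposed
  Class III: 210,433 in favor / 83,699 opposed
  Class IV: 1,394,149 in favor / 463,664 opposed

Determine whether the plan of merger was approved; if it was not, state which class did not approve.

Class I: a majority of 714846 is 357424; 357,424 required, 357,497 in favor — approved.
Class II: 3/5 of 7735140 = 4641084; 4,641,084 required, 4,641,084 in favor — approved.
Class III: 3/5 of 350850 = 210510; 210,510 required, 210,433 in favor — not approved.
Class IV: 3/5 of 2322333 = 1393399.80, rounded up to 1393400; 1,393,400 required, 1,394,149 in favor — approved.

Not approved — the Class III shares did not give the required vote.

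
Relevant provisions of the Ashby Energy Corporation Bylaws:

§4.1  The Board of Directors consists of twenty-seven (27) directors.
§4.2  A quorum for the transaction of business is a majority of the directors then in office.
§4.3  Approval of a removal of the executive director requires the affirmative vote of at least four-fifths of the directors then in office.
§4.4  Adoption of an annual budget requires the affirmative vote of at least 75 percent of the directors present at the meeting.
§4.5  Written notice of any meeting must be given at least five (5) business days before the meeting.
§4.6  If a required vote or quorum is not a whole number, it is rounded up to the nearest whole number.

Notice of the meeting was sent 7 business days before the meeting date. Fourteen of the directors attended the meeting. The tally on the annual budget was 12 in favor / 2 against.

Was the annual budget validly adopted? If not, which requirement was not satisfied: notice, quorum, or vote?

Notice: 7 business days given; 5 required (7 ≥ 5). Satisfied.
Quorum: 14 present; quorum is 14. Satisfied.
Vote: the annual budget requires three-fourths of the directors present (14). 3/4 of 14 = 10.50, rounded up to 11, so 11 affirmative votes are needed; 12 voted in favor. Satisfied.

Valid — all requirements satisfied.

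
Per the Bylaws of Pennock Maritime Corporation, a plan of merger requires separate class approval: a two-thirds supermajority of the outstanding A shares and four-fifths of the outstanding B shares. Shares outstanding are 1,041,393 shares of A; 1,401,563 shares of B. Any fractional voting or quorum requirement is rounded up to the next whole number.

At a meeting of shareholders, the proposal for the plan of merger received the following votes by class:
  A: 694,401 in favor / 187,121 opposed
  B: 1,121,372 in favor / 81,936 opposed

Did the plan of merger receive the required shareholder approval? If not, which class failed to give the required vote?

A: 2/3 of 1041393 = 694262; 694,262 required, 694,401 in favor — approved.
B: 4/5 of 1401563 = 1121250.40, rounded up to 1121251; 1,121,251 required, 1,121,372 in favor — approved.

Approved — every class gave the required vote.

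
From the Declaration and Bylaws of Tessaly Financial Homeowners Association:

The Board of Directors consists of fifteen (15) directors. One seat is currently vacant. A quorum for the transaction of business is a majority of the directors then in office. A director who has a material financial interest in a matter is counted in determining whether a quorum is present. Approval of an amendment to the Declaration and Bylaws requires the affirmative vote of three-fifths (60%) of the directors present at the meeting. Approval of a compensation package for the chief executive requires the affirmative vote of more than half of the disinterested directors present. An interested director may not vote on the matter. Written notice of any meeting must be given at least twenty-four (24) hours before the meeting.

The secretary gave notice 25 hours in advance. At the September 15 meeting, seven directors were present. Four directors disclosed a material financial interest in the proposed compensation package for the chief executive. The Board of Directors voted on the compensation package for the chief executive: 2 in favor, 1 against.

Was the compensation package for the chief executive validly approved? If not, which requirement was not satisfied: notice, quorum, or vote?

Notice: 25 hours given; 24 required (25 ≥ 24). Satisfied.
Quorum: 7 present (interested directors count toward quorum); quorum is 8. Not satisfied.
Vote: the compensation package for the chief executive requires a majority of the disinterested directors present (7 − 4 = 3). A majority of 3 is 2, so 2 affirmative votes are needed; 2 voted in favor. Satisfied. (Moot — without a quorum no business can be validly transacted.)

Invalid — quorum requirement not satisfied.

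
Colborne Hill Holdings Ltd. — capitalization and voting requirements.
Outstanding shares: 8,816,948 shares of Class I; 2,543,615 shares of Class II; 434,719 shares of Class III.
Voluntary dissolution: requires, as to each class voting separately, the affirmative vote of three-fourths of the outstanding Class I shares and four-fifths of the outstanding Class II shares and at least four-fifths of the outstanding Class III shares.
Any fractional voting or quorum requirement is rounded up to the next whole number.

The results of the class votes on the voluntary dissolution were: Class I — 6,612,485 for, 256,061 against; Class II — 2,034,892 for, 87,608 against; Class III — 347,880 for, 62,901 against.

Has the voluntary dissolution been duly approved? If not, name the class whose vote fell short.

Not approved — the Class I shares did not give the required vote.

Class I: 3/4 of 8816948 = 6612711; 6,612,711 required, 6,612,485 in favor — not approved.
Class II: 4/5 of 2543615 = 2034892; 2,034,892 required, 2,034,892 in favor — approved.
Class III: 4/5 of 434719 = 347775.20, rounded up to 347776; 347,776 required, 347,880 in favor — approved.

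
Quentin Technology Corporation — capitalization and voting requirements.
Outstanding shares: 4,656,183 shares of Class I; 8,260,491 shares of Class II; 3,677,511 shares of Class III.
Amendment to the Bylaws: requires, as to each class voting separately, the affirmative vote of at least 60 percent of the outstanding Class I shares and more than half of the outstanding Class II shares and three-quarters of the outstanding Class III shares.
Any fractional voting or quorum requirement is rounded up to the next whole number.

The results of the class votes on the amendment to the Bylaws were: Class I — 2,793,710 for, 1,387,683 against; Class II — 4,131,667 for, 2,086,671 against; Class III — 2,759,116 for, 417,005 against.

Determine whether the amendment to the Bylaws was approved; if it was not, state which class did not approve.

Approved — every class gave the required vote.

Class I: 3/5 of 4656183 = 2793709.80, rounded up to 2793710; 2,793,710 required, 2,793,710 in favor — approved.
Class II: a majority of 8260491 is 4130246; 4,130,246 required, 4,131,667 in favor — approved.
Class III: 3/4 of 3677511 = 2758133.25, rounded up to 2758134; 2,758,134 required, 2,759,116 in favor — approved.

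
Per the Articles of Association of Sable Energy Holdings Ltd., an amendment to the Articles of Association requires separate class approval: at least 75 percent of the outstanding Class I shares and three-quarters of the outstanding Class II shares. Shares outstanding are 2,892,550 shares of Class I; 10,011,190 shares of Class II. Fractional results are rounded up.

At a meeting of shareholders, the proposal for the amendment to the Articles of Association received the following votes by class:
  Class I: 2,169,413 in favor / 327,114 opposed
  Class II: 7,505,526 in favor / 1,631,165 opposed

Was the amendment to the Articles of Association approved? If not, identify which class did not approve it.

Not approved — the Class II shares did not give the required vote.

Class I: 3/4 of 2892550 = 2169412.50, rounded up to 2169413; 2,169,413 required, 2,169,413 in favor — approved.
Class II: 3/4 of 10011190 = 7508392.50, rounded up to 7508393; 7,508,393 required, 7,505,526 in favor — not approved.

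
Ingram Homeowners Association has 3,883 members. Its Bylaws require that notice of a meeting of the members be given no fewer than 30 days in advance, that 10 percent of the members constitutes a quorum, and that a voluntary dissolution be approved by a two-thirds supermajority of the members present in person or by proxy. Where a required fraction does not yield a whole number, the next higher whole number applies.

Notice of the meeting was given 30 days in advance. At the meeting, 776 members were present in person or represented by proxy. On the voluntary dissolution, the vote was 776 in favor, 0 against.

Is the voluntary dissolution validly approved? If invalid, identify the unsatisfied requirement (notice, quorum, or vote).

Notice: 30 days given; 30 required. Satisfied.
Quorum: 10% of 3,883 = 388.30, rounded up to 389; 776 present. Satisfied.
Vote: requires two-thirds of those present (776); 2/3 of 776 = 517.33, rounded up to 518, so 518 needed; 776 in favor. Satisfied.

Valid — all requirements satisfied.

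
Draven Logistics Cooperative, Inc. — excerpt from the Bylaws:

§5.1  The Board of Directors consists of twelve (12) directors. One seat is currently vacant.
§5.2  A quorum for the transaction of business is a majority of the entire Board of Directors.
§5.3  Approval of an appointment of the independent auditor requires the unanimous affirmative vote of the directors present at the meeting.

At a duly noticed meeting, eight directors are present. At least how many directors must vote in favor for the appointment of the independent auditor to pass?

8

The appointment of the independent auditor requires the unanimous vote of the directors present (8).
Unanimous means all 8.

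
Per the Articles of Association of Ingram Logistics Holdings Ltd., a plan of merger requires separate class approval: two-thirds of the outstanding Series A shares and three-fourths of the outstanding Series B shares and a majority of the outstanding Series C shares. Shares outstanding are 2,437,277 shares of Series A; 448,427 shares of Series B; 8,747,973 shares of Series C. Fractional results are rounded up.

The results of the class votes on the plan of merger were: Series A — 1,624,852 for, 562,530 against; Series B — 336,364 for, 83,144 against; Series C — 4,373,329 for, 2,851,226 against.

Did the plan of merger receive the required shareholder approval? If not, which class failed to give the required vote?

Not approved — the Series C shares did not give the required vote.

Series A: 2/3 of 2437277 = 1624851.33, rounded up to 1624852; 1,624,852 required, 1,624,852 in favor — approved.
Series B: 3/4 of 448427 = 336320.25, rounded up to 336321; 336,321 required, 336,364 in favor — approved.
Series C: a majority of 8747973 is 4373987; 4,373,987 required, 4,373,329 in favor — not approved.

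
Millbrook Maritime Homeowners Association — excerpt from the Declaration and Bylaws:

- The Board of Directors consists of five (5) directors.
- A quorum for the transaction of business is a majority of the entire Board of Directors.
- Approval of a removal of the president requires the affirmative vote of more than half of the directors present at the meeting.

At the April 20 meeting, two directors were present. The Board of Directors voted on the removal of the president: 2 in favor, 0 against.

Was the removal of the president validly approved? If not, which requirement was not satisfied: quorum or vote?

Invalid — quorum requirement not satisfied.

Quorum: 2 present; quorum is 3. Not satisfied.
Vote: the removal of the president requires a majority of the directors present (2). A majority of 2 is 2, so 2 affirmative votes are needed; 2 voted in favor. Satisfied. (Moot — without a quorum no business can be validly transacted.)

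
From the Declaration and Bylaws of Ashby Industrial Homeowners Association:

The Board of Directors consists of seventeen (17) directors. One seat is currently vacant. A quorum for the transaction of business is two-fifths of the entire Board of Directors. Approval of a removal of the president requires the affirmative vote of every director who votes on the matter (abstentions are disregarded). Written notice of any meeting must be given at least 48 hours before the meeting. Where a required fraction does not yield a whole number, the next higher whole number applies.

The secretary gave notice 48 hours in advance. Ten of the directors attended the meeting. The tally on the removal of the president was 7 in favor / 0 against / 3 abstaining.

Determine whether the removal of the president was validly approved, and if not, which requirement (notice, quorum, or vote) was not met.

Valid — all requirements satisfied.

Notice: 48 hours given; 48 required (48 ≥ 48). Satisfied.
Quorum: 10 present; quorum is 7. Satisfied.
Vote: the removal of the president requires the unanimous vote of the votes cast (10 present − 3 abstaining = 7). Unanimous means all 7, so 7 affirmative votes are needed; 7 voted in favor. Satisfied.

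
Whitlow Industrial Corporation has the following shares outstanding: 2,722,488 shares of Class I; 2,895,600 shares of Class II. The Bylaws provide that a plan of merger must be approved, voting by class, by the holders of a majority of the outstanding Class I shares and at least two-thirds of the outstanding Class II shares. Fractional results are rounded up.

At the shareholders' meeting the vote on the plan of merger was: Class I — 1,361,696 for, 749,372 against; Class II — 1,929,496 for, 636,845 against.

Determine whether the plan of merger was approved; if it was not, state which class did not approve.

Class I: a majority of 2722488 is 1361245; 1,361,245 required, 1,361,696 in favor — approved.
Class II: 2/3 of 2895600 = 1930400; 1,930,400 required, 1,929,496 in favor — not approved.

Not approved — the Class II shares did not give the required vote.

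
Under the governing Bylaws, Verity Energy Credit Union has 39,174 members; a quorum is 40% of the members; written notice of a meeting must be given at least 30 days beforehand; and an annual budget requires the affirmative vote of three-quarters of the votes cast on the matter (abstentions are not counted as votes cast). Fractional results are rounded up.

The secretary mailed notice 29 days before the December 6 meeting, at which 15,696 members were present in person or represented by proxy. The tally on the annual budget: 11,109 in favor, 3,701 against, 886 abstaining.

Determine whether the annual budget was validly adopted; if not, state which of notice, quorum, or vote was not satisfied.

Invalid — notice requirement not satisfied.

Notice: 29 days given; 30 required. Not satisfied.
Quorum: 40% of 39,174 = 15,669.60, rounded up to 15,670; 15,696 present. Satisfied.
Vote: requires three-fourths of the votes cast (15,696 − 886 abstaining = 14,810); 3/4 of 14810 = 11107.50, rounded up to 11108, so 11,108 needed; 11,109 in favor. Satisfied.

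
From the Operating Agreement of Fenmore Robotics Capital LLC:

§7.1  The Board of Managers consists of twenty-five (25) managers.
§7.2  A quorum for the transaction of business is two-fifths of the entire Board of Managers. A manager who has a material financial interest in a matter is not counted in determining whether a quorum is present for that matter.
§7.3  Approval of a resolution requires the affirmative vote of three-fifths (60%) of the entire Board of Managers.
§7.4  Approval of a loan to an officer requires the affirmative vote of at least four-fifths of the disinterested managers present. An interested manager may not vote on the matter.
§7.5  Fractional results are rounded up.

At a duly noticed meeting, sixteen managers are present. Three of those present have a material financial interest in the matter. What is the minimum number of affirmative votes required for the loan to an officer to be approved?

The loan to an officer requires four-fifths of the disinterested managers present (16 − 3 = 13).
4/5 of 13 = 10.40, rounded up to 11.

11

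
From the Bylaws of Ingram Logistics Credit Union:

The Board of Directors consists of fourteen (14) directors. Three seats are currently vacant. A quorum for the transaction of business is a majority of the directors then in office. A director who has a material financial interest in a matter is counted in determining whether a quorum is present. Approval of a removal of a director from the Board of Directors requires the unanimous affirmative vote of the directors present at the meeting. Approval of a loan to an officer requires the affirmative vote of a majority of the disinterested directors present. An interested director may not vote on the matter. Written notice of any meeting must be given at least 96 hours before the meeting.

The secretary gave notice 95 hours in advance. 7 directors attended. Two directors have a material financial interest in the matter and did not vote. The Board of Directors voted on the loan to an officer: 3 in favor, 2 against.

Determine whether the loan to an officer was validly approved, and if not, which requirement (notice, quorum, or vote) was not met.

Notice: 95 hours given; 96 required (95 < 96). Not satisfied.
Quorum: 7 present (interested directors count toward quorum); quorum is 6. Satisfied.
Vote: the loan to an officer requires a majority of the disinterested directors present (7 − 2 = 5). A majority of 5 is 3, so 3 affirmative votes are needed; 3 voted in favor. Satisfied.

Invalid — notice requirement not satisfied.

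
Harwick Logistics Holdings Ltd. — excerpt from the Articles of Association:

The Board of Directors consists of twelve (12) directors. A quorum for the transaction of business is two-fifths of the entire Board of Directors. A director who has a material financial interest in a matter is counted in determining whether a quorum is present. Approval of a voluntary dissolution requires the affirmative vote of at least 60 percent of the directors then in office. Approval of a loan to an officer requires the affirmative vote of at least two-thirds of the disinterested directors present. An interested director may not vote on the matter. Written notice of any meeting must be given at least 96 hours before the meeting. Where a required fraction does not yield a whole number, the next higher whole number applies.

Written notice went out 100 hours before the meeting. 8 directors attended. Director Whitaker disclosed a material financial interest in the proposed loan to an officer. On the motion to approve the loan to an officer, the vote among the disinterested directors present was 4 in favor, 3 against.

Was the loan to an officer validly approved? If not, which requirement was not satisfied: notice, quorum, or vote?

Invalid — vote requirement not satisfied.

Notice: 100 hours given; 96 required (100 ≥ 96). Satisfied.
Quorum: 8 present (interested directors count toward quorum); quorum is 5. Satisfied.
Vote: the loan to an officer requires two-thirds of the disinterested directors present (8 − 1 = 7). 2/3 of 7 = 4.67, rounded up to 5, so 5 affirmative votes are needed; 4 voted in favor. Not satisfied.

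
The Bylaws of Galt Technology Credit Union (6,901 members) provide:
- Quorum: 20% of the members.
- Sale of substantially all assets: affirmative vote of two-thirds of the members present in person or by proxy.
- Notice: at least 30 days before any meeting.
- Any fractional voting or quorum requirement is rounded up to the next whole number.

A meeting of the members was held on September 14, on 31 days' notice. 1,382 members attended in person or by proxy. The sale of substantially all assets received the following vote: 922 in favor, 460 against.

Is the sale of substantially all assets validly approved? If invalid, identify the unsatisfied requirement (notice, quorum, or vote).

Valid — all requirements satisfied.

Notice: 31 days given; 30 required. Satisfied.
Quorum: 20% of 6,901 = 1,380.20, rounded up to 1,381; 1,382 present. Satisfied.
Vote: requires two-thirds of those present (1,382); 2/3 of 1382 = 921.33, rounded up to 922, so 922 needed; 922 in favor. Satisfied.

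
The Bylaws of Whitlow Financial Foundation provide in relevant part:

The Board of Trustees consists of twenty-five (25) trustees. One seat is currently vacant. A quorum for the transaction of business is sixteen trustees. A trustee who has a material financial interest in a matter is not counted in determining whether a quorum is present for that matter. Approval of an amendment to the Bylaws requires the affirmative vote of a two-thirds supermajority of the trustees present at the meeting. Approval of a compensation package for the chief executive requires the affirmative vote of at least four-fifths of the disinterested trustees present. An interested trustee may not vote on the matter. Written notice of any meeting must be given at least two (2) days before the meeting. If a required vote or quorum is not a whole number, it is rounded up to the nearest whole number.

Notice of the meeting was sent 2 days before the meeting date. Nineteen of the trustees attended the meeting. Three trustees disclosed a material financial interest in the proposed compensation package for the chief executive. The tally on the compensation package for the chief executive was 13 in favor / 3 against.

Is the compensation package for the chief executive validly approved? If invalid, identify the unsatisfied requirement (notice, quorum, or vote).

Notice: 2 days given; 2 required (2 ≥ 2). Satisfied.
Quorum: 19 present, but the 3 interested trustees do not count, leaving 16. Quorum is 16. Satisfied.
Vote: the compensation package for the chief executive requires four-fifths of the disinterested trustees present (19 − 3 = 16). 4/5 of 16 = 12.80, rounded up to 13, so 13 affirmative votes are needed; 13 voted in favor. Satisfied.

Valid — all requirements satisfied.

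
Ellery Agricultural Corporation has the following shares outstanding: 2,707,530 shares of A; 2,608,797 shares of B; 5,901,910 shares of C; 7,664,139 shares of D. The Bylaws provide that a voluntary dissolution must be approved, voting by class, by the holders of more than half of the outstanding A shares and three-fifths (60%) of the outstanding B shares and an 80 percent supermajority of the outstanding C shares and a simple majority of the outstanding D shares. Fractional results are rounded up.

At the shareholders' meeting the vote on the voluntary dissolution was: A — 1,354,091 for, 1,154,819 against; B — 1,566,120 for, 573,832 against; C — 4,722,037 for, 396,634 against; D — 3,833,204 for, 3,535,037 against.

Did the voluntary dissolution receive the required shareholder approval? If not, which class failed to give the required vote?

A: a majority of 2707530 is 1353766; 1,353,766 required, 1,354,091 in favor — approved.
B: 3/5 of 2608797 = 1565278.20, rounded up to 1565279; 1,565,279 required, 1,566,120 in favor — approved.
C: 4/5 of 5901910 = 4721528; 4,721,528 required, 4,722,037 in favor — approved.
D: a majority of 7664139 is 3832070; 3,832,070 required, 3,833,204 in favor — approved.

Approved — every class gave the required vote.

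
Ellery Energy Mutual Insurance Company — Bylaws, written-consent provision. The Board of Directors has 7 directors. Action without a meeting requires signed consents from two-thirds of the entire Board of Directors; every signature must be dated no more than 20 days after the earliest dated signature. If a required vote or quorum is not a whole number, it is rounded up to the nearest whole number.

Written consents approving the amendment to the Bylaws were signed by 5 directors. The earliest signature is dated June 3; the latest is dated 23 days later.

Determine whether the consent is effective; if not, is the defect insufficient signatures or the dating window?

Not effective — dating-window requirement not satisfied.

Signatures required: two-thirds of 7 — 2/3 of 7 = 4.67, rounded up to 5, so 5 needed; 5 signed. Sufficient.
Dating window: the latest signature is 23 days after the earliest; the limit is 20 days. Outside the window.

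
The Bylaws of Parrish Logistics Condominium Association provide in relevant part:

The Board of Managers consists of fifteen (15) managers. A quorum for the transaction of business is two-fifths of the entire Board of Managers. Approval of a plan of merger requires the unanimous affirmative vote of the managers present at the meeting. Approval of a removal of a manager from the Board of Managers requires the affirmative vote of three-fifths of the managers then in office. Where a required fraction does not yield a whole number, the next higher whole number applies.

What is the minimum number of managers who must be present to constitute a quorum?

6

2/5 of 15 = 6.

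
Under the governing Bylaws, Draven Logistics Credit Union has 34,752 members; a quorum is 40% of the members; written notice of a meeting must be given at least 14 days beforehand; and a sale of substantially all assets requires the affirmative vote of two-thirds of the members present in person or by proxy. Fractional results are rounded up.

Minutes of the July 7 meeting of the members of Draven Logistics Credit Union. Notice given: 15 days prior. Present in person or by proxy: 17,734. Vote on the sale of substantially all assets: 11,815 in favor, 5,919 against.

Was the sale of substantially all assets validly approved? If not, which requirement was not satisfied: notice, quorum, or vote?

Notice: 15 days given; 14 required. Satisfied.
Quorum: 40% of 34,752 = 13,900.80, rounded up to 13,901; 17,734 present. Satisfied.
Vote: requires two-thirds of those present (17,734); 2/3 of 17734 = 11822.67, rounded up to 11823, so 11,823 needed; 11,815 in favor. Not satisfied.

Invalid — vote requirement not satisfied.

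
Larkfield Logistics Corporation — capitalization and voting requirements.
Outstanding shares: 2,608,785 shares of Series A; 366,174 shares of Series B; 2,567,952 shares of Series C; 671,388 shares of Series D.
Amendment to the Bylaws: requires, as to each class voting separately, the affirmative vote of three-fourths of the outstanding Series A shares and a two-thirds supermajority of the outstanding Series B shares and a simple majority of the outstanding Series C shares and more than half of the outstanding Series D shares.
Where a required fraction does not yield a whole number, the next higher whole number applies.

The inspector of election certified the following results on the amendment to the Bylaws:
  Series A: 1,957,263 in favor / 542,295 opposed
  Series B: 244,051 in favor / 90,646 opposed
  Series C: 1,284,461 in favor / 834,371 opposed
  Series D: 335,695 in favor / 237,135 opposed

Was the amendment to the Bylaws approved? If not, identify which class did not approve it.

Series A: 3/4 of 2608785 = 1956588.75, rounded up to 1956589; 1,956,589 required, 1,957,263 in favor — approved.
Series B: 2/3 of 366174 = 244116; 244,116 required, 244,051 in favor — not approved.
Series C: a majority of 2567952 is 1283977; 1,283,977 required, 1,284,461 in favor — approved.
Series D: a majority of 671388 is 335695; 335,695 required, 335,695 in favor — approved.

Not approved — the Series B shares did not give the required vote.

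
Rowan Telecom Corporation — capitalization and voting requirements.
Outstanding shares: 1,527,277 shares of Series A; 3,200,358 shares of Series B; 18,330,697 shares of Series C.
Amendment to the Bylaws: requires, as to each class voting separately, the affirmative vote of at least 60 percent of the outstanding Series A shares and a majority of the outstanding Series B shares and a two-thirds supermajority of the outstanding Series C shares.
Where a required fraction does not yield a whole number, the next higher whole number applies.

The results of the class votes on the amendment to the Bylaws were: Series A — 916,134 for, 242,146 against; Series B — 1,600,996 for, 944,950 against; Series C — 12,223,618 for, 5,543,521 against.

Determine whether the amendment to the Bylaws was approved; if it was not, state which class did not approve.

Not approved — the Series A shares did not give the required vote.

Series A: 3/5 of 1527277 = 916366.20, rounded up to 916367; 916,367 required, 916,134 in favor — not approved.
Series B: a majority of 3200358 is 1600180; 1,600,180 required, 1,600,996 in favor — approved.
Series C: 2/3 of 18330697 = 12220464.67, rounded up to 12220465; 12,220,465 required, 12,223,618 in favor — approved.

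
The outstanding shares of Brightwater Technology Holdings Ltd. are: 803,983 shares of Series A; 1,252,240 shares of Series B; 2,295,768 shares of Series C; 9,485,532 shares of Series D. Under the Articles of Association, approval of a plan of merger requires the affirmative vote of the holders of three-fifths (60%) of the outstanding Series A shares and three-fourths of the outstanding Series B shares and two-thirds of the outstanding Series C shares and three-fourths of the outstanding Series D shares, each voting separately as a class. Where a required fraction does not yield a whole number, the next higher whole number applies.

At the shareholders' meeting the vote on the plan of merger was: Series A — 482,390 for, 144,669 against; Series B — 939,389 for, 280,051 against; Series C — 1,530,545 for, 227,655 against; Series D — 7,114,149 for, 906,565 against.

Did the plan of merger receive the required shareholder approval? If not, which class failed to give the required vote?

Series A: 3/5 of 803983 = 482389.80, rounded up to 482390; 482,390 required, 482,390 in favor — approved.
Series B: 3/4 of 1252240 = 939180; 939,180 required, 939,389 in favor — approved.
Series C: 2/3 of 2295768 = 1530512; 1,530,512 required, 1,530,545 in favor — approved.
Series D: 3/4 of 9485532 = 7114149; 7,114,149 required, 7,114,149 in favor — approved.

Approved — every class gave the required vote.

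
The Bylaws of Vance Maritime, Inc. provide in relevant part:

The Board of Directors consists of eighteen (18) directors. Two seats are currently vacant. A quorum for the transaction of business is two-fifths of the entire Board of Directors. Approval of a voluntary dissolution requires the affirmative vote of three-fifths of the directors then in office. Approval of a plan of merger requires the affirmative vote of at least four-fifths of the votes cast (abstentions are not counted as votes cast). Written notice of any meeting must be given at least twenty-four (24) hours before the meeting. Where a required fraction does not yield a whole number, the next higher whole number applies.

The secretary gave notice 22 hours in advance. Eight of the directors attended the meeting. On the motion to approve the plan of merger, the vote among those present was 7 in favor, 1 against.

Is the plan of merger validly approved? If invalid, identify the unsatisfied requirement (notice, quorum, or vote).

Invalid — notice requirement not satisfied.

Notice: 22 hours given; 24 required (22 < 24). Not satisfied.
Quorum: 8 present; quorum is 8. Satisfied.
Vote: the plan of merger requires four-fifths of the votes cast (8). 4/5 of 8 = 6.40, rounded up to 7, so 7 affirmative votes are needed; 7 voted in favor. Satisfied.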